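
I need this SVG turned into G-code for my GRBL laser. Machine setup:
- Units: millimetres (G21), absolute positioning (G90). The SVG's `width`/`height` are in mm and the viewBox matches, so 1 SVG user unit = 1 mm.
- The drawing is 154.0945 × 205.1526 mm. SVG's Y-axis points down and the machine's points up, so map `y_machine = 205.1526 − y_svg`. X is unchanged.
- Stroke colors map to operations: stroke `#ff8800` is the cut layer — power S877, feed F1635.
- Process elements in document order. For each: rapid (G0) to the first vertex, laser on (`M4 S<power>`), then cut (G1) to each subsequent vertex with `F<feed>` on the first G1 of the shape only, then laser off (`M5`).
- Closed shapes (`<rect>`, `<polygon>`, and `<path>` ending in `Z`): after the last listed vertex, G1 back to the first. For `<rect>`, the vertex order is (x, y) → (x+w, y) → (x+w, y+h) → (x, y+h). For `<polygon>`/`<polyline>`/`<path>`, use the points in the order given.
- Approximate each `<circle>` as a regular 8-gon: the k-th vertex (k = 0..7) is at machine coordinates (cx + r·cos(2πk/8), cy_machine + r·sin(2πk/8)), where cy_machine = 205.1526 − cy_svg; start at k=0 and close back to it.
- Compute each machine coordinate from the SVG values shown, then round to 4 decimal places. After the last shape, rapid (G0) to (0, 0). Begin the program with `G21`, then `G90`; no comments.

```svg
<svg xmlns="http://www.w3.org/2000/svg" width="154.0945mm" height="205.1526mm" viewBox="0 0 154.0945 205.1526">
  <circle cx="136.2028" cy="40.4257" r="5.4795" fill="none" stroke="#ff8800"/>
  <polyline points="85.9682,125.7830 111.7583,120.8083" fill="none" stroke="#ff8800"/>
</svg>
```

G21
G90
G0 X141.6823 Y164.7269
M4 S877
G1 X140.0774 Y168.6015 F1635
G1 X136.2028 Y170.2064
G1 X132.3282 Y168.6015
G1 X130.7233 Y164.7269
G1 X132.3282 Y160.8523
G1 X136.2028 Y159.2474
G1 X140.0774 Y160.8523
G1 X141.6823 Y164.7269
M5
G0 X85.9682 Y79.3696
M4 S877
G1 X111.7583 Y84.3443 F1635
M5
G0 X0.0000 Y0.0000

Since the viewBox matches the mm dimensions, user units are millimetres directly. The only transform is the Y-flip y_m = 205.1526 − y_svg.

Shape 1 is a circle drawn with `<circle>`. Its stroke #ff8800 means cut at S877, F1635. After flipping Y the toolpath is (141.6823,164.7269) → (140.0774,168.6015) → (136.2028,170.2064) → (132.3282,168.6015) → (130.7233,164.7269) → (132.3282,160.8523) → (136.2028,159.2474) → (140.0774,160.8523) → (141.6823,164.7269), returning to the start.

Shape 2 is a line segment drawn with `<polyline>`. Its stroke #ff8800 means cut at S877, F1635. After flipping Y the toolpath is (85.9682,79.3696) → (111.7583,84.3443).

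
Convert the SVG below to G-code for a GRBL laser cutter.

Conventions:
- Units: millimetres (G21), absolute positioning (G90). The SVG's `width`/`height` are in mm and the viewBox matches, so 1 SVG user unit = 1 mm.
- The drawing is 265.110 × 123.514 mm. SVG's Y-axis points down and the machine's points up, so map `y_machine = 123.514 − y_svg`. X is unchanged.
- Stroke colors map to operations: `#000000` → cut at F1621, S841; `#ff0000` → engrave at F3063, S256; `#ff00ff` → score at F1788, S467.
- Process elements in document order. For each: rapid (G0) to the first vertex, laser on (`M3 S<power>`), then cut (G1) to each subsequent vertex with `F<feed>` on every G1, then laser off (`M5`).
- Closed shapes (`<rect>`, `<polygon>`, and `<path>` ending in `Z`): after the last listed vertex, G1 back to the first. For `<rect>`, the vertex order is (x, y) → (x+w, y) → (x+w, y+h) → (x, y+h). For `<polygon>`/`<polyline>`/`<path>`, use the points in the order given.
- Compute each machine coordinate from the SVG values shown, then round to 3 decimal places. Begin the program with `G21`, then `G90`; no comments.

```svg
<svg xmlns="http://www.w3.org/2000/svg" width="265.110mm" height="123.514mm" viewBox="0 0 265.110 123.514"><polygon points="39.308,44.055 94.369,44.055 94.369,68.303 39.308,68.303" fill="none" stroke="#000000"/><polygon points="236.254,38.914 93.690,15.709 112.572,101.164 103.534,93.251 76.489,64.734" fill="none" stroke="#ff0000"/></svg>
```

G21
G90
G0 X39.308 Y79.459
M3 S841
G1 X94.369 Y79.459 F1621
G1 X94.369 Y55.211 F1621
G1 X39.308 Y55.211 F1621
G1 X39.308 Y79.459 F1621
M5
G0 X236.254 Y84.600
M3 S256
G1 X93.690 Y107.805 F3063
G1 X112.572 Y22.350 F3063
G1 X103.534 Y30.263 F3063
G1 X76.489 Y58.780 F3063
G1 X236.254 Y84.600 F3063
M5

1 u = 1 mm; y_m = 123.514 − y.

[1] `<polygon>` rectangle, #000000→cut S841 F1621: (39.308,79.459) → (94.369,79.459) → (94.369,55.211) → (39.308,55.211) → (39.308,79.459) (closed)

[2] `<polygon>` closed polygon, #ff0000→engrave S256 F3063: (236.254,84.600) → (93.690,107.805) → (112.572,22.350) → (103.534,30.263) → (76.489,58.780) → (236.254,84.600) (closed)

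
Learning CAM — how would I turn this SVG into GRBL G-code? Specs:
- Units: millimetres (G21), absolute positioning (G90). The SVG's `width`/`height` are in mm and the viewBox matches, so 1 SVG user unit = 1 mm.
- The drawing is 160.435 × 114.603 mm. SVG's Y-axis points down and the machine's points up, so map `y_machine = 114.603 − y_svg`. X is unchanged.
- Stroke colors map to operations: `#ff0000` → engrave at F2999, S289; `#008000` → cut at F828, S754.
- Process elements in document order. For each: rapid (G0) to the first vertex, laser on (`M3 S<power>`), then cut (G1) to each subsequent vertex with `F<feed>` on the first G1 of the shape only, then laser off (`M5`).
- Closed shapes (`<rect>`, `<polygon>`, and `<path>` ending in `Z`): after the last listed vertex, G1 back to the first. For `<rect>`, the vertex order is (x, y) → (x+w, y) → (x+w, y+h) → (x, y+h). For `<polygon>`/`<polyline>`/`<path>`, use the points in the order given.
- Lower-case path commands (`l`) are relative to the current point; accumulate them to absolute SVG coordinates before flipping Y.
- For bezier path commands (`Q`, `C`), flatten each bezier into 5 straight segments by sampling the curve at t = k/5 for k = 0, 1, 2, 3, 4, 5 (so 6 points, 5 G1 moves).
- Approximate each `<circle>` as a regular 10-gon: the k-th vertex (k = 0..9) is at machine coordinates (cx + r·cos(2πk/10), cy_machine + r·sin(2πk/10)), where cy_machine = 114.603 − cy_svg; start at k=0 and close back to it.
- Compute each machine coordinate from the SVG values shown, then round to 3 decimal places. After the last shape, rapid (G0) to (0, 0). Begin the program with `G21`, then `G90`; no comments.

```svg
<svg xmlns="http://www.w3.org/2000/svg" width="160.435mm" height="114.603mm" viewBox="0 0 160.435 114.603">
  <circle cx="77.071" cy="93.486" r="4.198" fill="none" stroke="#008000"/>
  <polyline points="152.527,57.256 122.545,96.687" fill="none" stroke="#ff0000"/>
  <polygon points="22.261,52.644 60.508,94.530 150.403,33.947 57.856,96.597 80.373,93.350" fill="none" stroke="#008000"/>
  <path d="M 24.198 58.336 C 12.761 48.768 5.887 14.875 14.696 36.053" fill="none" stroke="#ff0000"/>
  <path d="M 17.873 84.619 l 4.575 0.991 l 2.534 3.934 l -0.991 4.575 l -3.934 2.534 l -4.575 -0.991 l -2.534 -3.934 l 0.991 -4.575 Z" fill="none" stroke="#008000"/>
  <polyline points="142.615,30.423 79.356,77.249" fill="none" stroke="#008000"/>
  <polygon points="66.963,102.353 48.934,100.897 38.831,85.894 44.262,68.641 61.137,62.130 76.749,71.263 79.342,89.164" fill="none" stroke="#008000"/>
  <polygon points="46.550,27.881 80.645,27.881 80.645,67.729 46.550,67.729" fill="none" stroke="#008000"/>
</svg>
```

viewBox `0 0 160.435 114.603` with mm width/height → 1 unit = 1 mm. Flip: y_m = 114.603 − y_svg.

**Shape 1** — `<circle>` circle, stroke `#008000` → cut (S754, F828). Machine vertices: (81.269,21.117) → (80.467,23.585) → (78.368,25.110) → (75.774,25.110) → (73.675,23.585) → (72.873,21.117) → (73.675,18.649) → (75.774,17.124) → (78.368,17.124) → (80.467,18.649) → (81.269,21.117). Closed: final G1 returns to the first vertex.

**Shape 2** — `<polyline>` line segment, stroke `#ff0000` → engrave (S289, F2999). Machine vertices: (152.527,57.347) → (122.545,17.916). Open path.

**Shape 3** — `<polygon>` closed polygon, stroke `#008000` → cut (S754, F828). Machine vertices: (22.261,61.959) → (60.508,20.073) → (150.403,80.656) → (57.856,18.006) → (80.373,21.253) → (22.261,61.959). Closed: final G1 returns to the first vertex.

**Shape 4** — `<path>` cubic bezier, stroke `#ff0000` → engrave (S289, F2999). Control points (SVG): P0=(24.198,58.336), P1=(12.761,48.768), P2=(5.887,14.875), P3=(14.696,36.053); sampled at t=k/5. Machine vertices: (24.198,56.267) → (17.972,64.292) → (13.376,74.343) → (10.941,82.611) → (11.204,85.283) → (14.696,78.550). Open path.

**Shape 5** — `<path>` regular polygon, stroke `#008000` → cut (S754, F828). Machine vertices: (17.873,29.984) → (22.448,28.993) → (24.982,25.059) → (23.991,20.484) → (20.057,17.950) → (15.482,18.941) → (12.948,22.875) → (13.939,27.450) → (17.873,29.984). Closed: final G1 returns to the first vertex.

**Shape 6** — `<polyline>` line segment, stroke `#008000` → cut (S754, F828). Machine vertices: (142.615,84.180) → (79.356,37.354). Open path.

**Shape 7** — `<polygon>` regular polygon, stroke `#008000` → cut (S754, F828). Machine vertices: (66.963,12.250) → (48.934,13.706) → (38.831,28.709) → (44.262,45.962) → (61.137,52.473) → (76.749,43.340) → (79.342,25.439) → (66.963,12.250). Closed: final G1 returns to the first vertex.

**Shape 8** — `<polygon>` rectangle, stroke `#008000` → cut (S754, F828). Machine vertices: (46.550,86.722) → (80.645,86.722) → (80.645,46.874) → (46.550,46.874) → (46.550,86.722). Closed: final G1 returns to the first vertex.

G21
G90
G0 X81.269 Y21.117
M3 S754
G1 X80.467 Y23.585 F828
G1 X78.368 Y25.110
G1 X75.774 Y25.110
G1 X73.675 Y23.585
G1 X72.873 Y21.117
G1 X73.675 Y18.649
G1 X75.774 Y17.124
G1 X78.368 Y17.124
G1 X80.467 Y18.649
G1 X81.269 Y21.117
M5
G0 X152.527 Y57.347
M3 S289
G1 X122.545 Y17.916 F2999
M5
G0 X22.261 Y61.959
M3 S754
G1 X60.508 Y20.073 F828
G1 X150.403 Y80.656
G1 X57.856 Y18.006
G1 X80.373 Y21.253
G1 X22.261 Y61.959
M5
G0 X24.198 Y56.267
M3 S289
G1 X17.972 Y64.292 F2999
G1 X13.376 Y74.343
G1 X10.941 Y82.611
G1 X11.204 Y85.283
G1 X14.696 Y78.550
M5
G0 X17.873 Y29.984
M3 S754
G1 X22.448 Y28.993 F828
G1 X24.982 Y25.059
G1 X23.991 Y20.484
G1 X20.057 Y17.950
G1 X15.482 Y18.941
G1 X12.948 Y22.875
G1 X13.939 Y27.450
G1 X17.873 Y29.984
M5
G0 X142.615 Y84.180
M3 S754
G1 X79.356 Y37.354 F828
M5
G0 X66.963 Y12.250
M3 S754
G1 X48.934 Y13.706 F828
G1 X38.831 Y28.709
G1 X44.262 Y45.962
G1 X61.137 Y52.473
G1 X76.749 Y43.340
G1 X79.342 Y25.439
G1 X66.963 Y12.250
M5
G0 X46.550 Y86.722
M3 S754
G1 X80.645 Y86.722 F828
G1 X80.645 Y46.874
G1 X46.550 Y46.874
G1 X46.550 Y86.722
M5
G0 X0.000 Y0.000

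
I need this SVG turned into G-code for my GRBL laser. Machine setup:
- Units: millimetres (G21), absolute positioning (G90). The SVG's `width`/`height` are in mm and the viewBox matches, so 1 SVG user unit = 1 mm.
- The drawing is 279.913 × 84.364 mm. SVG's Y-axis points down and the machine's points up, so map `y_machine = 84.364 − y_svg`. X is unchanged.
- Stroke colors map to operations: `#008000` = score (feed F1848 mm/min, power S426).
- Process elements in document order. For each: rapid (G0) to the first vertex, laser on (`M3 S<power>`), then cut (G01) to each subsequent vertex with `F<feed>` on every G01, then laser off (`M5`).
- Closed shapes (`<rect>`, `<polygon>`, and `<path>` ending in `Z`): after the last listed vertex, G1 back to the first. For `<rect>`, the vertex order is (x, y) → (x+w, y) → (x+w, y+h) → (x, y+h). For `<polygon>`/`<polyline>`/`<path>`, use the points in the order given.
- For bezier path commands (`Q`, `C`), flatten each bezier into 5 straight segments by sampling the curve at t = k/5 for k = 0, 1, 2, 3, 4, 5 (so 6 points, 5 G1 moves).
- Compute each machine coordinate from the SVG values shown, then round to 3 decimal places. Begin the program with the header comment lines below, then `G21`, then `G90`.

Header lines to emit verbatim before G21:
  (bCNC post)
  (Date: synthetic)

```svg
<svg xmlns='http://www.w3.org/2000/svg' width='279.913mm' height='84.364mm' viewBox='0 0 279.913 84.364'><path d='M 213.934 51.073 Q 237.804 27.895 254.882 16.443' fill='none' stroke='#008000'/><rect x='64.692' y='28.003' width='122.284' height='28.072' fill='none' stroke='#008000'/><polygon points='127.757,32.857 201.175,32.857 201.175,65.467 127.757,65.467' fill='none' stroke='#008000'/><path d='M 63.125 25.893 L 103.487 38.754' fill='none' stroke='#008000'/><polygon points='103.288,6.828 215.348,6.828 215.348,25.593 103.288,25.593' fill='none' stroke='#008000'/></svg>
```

(bCNC post)
(Date: synthetic)
G21
G90
G0 X213.934 Y33.291
M3 S426
G01 X223.210 Y42.093 F1848
G01 X231.943 Y49.957 F1848
G01 X240.133 Y56.883 F1848
G01 X247.779 Y62.871 F1848
G01 X254.882 Y67.921 F1848
M5
G0 X64.692 Y56.361
M3 S426
G01 X186.976 Y56.361 F1848
G01 X186.976 Y28.289 F1848
G01 X64.692 Y28.289 F1848
G01 X64.692 Y56.361 F1848
M5
G0 X127.757 Y51.507
M3 S426
G01 X201.175 Y51.507 F1848
G01 X201.175 Y18.897 F1848
G01 X127.757 Y18.897 F1848
G01 X127.757 Y51.507 F1848
M5
G0 X63.125 Y58.471
M3 S426
G01 X103.487 Y45.610 F1848
M5
G0 X103.288 Y77.536
M3 S426
G01 X215.348 Y77.536 F1848
G01 X215.348 Y58.771 F1848
G01 X103.288 Y58.771 F1848
G01 X103.288 Y77.536 F1848
M5

1 u = 1 mm; y_m = 84.364 − y.

[1] `<path>` quadratic bezier, #008000→score S426 F1848: (213.934,33.291) → (223.210,42.093) → (231.943,49.957) → (240.133,56.883) → (247.779,62.871) → (254.882,67.921)

[2] `<rect>` rectangle, #008000→score S426 F1848: (64.692,56.361) → (186.976,56.361) → (186.976,28.289) → (64.692,28.289) → (64.692,56.361) (closed)

[3] `<polygon>` rectangle, #008000→score S426 F1848: (127.757,51.507) → (201.175,51.507) → (201.175,18.897) → (127.757,18.897) → (127.757,51.507) (closed)

[4] `<path>` line segment, #008000→score S426 F1848: (63.125,58.471) → (103.487,45.610)

[5] `<polygon>` rectangle, #008000→score S426 F1848: (103.288,77.536) → (215.348,77.536) → (215.348,58.771) → (103.288,58.771) → (103.288,77.536) (closed)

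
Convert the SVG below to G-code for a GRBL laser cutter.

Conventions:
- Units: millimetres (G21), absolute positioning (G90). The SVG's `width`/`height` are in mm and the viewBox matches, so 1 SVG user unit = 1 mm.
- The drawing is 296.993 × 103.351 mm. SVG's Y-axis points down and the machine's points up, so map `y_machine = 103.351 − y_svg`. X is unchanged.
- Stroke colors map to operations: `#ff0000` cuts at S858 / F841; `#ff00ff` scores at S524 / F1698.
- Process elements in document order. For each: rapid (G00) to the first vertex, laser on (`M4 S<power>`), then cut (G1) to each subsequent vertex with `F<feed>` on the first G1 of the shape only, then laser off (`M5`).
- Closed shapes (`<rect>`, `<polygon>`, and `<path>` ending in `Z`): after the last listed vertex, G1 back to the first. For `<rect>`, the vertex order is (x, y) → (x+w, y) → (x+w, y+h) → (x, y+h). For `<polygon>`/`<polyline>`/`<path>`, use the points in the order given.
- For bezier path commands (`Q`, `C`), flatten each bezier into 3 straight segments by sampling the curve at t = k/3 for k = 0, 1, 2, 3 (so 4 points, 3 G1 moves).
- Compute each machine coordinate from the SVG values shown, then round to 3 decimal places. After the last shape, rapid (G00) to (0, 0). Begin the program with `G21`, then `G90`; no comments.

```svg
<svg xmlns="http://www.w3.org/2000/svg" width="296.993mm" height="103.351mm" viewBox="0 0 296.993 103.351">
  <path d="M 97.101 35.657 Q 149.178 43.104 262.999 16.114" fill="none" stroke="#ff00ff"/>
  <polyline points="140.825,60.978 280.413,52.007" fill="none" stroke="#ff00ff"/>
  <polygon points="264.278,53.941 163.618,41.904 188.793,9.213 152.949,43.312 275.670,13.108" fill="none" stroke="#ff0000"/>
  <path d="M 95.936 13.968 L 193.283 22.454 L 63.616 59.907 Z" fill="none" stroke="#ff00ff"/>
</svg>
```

G21
G90
G00 X97.101 Y67.694
M4 S524
G1 X138.679 Y66.556 F1698
G1 X193.979 Y73.070
G1 X262.999 Y87.237
M5
G00 X140.825 Y42.373
M4 S524
G1 X280.413 Y51.344 F1698
M5
G00 X264.278 Y49.410
M4 S858
G1 X163.618 Y61.447 F841
G1 X188.793 Y94.138
G1 X152.949 Y60.039
G1 X275.670 Y90.243
G1 X264.278 Y49.410
M5
G00 X95.936 Y89.383
M4 S524
G1 X193.283 Y80.897 F1698
G1 X63.616 Y43.444
G1 X95.936 Y89.383
M5
G00 X0.000 Y0.000

1 u = 1 mm; y_m = 103.351 − y.

[1] `<path>` quadratic bezier, #ff00ff→score S524 F1698: (97.101,67.694) → (138.679,66.556) → (193.979,73.070) → (262.999,87.237)

[2] `<polyline>` line segment, #ff00ff→score S524 F1698: (140.825,42.373) → (280.413,51.344)

[3] `<polygon>` closed polygon, #ff0000→cut S858 F841: (264.278,49.410) → (163.618,61.447) → (188.793,94.138) → (152.949,60.039) → (275.670,90.243) → (264.278,49.410) (closed)

[4] `<path>` closed polygon, #ff00ff→score S524 F1698: (95.936,89.383) → (193.283,80.897) → (63.616,43.444) → (95.936,89.383) (closed)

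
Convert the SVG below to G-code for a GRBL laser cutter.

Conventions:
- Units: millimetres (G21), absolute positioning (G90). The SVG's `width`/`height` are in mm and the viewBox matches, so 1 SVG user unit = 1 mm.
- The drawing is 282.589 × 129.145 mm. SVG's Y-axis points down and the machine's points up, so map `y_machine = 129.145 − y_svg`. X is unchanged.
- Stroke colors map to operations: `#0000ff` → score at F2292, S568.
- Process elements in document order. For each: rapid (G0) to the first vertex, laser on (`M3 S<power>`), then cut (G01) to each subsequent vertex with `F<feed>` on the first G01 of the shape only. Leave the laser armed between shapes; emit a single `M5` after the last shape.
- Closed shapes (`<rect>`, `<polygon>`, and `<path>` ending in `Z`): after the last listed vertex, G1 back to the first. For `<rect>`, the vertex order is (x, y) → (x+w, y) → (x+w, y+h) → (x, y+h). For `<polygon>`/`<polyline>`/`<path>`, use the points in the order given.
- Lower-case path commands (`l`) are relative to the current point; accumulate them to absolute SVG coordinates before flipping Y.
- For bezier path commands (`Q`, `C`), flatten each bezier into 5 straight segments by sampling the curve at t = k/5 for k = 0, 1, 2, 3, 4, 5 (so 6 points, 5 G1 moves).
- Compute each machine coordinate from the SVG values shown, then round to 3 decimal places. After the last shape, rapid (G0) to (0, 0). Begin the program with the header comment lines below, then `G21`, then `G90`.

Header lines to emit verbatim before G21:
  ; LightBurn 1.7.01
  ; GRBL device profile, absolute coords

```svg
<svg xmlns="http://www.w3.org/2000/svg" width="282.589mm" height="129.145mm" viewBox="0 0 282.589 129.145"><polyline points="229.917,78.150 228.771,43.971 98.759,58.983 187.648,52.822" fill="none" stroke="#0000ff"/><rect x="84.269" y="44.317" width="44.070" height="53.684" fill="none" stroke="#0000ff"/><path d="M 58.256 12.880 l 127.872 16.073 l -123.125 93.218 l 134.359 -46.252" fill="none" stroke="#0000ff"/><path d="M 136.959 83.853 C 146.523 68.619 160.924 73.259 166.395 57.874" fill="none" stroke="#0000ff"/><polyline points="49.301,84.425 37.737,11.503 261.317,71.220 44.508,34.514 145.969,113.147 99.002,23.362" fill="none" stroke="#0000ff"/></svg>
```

; LightBurn 1.7.01
; GRBL device profile, absolute coords
G21
G90
G0 X229.917 Y50.995
M3 S568
G01 X228.771 Y85.174 F2292
G01 X98.759 Y70.162
G01 X187.648 Y76.323
G0 X84.269 Y84.828
M3 S568
G01 X128.339 Y84.828 F2292
G01 X128.339 Y31.144
G01 X84.269 Y31.144
G01 X84.269 Y84.828
G0 X58.256 Y116.265
M3 S568
G01 X186.128 Y100.192 F2292
G01 X63.003 Y6.974
G01 X197.362 Y53.226
G0 X136.959 Y45.292
M3 S568
G01 X143.168 Y52.367 F2292
G01 X149.876 Y56.587
G01 X156.424 Y59.867
G01 X162.151 Y64.124
G01 X166.395 Y71.271
G0 X49.301 Y44.720
M3 S568
G01 X37.737 Y117.642 F2292
G01 X261.317 Y57.925
G01 X44.508 Y94.631
G01 X145.969 Y15.998
G01 X99.002 Y105.783
M5
G0 X0.000 Y0.000

viewBox `0 0 282.589 129.145` with mm width/height → 1 unit = 1 mm. Flip: y_m = 129.145 − y_svg.

**Shape 1** — `<polyline>` open polyline, stroke `#0000ff` → score (S568, F2292). Machine vertices: (229.917,50.995) → (228.771,85.174) → (98.759,70.162) → (187.648,76.323). Open path.

**Shape 2** — `<rect>` rectangle, stroke `#0000ff` → score (S568, F2292). Machine vertices: (84.269,84.828) → (128.339,84.828) → (128.339,31.144) → (84.269,31.144) → (84.269,84.828). Closed: final G1 returns to the first vertex.

**Shape 3** — `<path>` open polyline, stroke `#0000ff` → score (S568, F2292). Machine vertices: (58.256,116.265) → (186.128,100.192) → (63.003,6.974) → (197.362,53.226). Open path.

**Shape 4** — `<path>` cubic bezier, stroke `#0000ff` → score (S568, F2292). Control points (SVG): P0=(136.959,83.853), P1=(146.523,68.619), P2=(160.924,73.259), P3=(166.395,57.874); sampled at t=k/5. Machine vertices: (136.959,45.292) → (143.168,52.367) → (149.876,56.587) → (156.424,59.867) → (162.151,64.124) → (166.395,71.271). Open path.

**Shape 5** — `<polyline>` open polyline, stroke `#0000ff` → score (S568, F2292). Machine vertices: (49.301,44.720) → (37.737,117.642) → (261.317,57.925) → (44.508,94.631) → (145.969,15.998) → (99.002,105.783). Open path.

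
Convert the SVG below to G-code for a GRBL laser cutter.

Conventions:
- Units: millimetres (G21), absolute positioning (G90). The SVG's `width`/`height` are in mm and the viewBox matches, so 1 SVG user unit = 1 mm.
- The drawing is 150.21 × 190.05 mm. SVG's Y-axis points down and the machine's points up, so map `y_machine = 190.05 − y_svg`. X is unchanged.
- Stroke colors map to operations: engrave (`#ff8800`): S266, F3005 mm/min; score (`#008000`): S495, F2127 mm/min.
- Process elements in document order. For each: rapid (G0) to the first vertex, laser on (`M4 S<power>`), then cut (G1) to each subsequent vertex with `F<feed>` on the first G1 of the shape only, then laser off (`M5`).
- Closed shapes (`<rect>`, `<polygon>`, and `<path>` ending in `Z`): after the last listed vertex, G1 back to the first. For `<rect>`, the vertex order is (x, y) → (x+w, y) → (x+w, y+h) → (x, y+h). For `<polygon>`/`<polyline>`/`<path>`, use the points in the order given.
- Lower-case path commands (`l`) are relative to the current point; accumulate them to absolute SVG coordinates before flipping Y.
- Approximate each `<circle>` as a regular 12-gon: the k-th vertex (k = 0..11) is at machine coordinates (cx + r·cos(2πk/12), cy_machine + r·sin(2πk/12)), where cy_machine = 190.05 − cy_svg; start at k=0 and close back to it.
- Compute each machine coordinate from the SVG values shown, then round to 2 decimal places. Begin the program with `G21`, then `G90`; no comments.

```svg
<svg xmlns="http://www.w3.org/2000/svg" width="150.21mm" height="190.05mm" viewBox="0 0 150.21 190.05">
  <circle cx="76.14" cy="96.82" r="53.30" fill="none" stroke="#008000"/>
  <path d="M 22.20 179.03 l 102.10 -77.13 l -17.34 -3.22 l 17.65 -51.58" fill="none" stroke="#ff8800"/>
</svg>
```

Since the viewBox matches the mm dimensions, user units are millimetres directly. The only transform is the Y-flip y_m = 190.05 − y_svg.

Shape 1 is a circle drawn with `<circle>`. Its stroke #008000 means score at S495, F2127. After flipping Y the toolpath is (129.44,93.23) → (122.30,119.88) → (102.79,139.39) → (76.14,146.53) → (49.49,139.39) → (29.98,119.88) → (22.84,93.23) → (29.98,66.58) → (49.49,47.07) → (76.14,39.93) → (102.79,47.07) → (122.30,66.58) → (129.44,93.23), returning to the start.

Shape 2 is a open polyline drawn with `<path>`. Its stroke #ff8800 means engrave at S266, F3005. After flipping Y the toolpath is (22.20,11.02) → (124.30,88.15) → (106.96,91.37) → (124.61,142.95).

G21
G90
G0 X129.44 Y93.23
M4 S495
G1 X122.30 Y119.88 F2127
G1 X102.79 Y139.39
G1 X76.14 Y146.53
G1 X49.49 Y139.39
G1 X29.98 Y119.88
G1 X22.84 Y93.23
G1 X29.98 Y66.58
G1 X49.49 Y47.07
G1 X76.14 Y39.93
G1 X102.79 Y47.07
G1 X122.30 Y66.58
G1 X129.44 Y93.23
M5
G0 X22.20 Y11.02
M4 S266
G1 X124.30 Y88.15 F3005
G1 X106.96 Y91.37
G1 X124.61 Y142.95
M5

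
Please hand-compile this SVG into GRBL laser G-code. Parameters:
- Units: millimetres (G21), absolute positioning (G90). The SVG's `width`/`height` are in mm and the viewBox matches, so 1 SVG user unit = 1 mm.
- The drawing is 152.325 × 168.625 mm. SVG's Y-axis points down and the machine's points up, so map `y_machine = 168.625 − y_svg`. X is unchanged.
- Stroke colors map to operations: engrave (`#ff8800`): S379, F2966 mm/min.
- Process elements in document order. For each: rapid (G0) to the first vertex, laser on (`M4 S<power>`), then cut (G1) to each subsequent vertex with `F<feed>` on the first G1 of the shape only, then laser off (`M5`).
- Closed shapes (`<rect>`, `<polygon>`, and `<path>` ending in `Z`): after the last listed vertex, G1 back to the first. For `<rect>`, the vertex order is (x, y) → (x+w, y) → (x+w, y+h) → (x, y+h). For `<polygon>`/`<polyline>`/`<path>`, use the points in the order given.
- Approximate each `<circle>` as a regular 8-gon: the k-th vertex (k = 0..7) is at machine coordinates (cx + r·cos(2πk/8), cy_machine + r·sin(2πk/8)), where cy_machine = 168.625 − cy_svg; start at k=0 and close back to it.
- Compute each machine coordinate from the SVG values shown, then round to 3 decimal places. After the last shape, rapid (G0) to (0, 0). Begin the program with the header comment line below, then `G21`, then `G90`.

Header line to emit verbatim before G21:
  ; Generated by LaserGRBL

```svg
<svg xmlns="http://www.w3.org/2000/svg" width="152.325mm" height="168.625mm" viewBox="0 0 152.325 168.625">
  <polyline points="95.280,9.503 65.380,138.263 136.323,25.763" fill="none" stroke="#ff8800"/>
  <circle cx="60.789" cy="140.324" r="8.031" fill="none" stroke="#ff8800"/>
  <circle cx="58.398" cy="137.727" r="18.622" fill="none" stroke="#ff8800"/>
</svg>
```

; Generated by LaserGRBL
G21
G90
G0 X95.280 Y159.122
M4 S379
G1 X65.380 Y30.362 F2966
G1 X136.323 Y142.862
M5
G0 X68.820 Y28.301
M4 S379
G1 X66.468 Y33.980 F2966
G1 X60.789 Y36.332
G1 X55.110 Y33.980
G1 X52.758 Y28.301
G1 X55.110 Y22.622
G1 X60.789 Y20.270
G1 X66.468 Y22.622
G1 X68.820 Y28.301
M5
G0 X77.020 Y30.898
M4 S379
G1 X71.566 Y44.066 F2966
G1 X58.398 Y49.520
G1 X45.230 Y44.066
G1 X39.776 Y30.898
G1 X45.230 Y17.730
G1 X58.398 Y12.276
G1 X71.566 Y17.730
G1 X77.020 Y30.898
M5
G0 X0.000 Y0.000

1 u = 1 mm; y_m = 168.625 − y.

[1] `<polyline>` open polyline, #ff8800→engrave S379 F2966: (95.280,159.122) → (65.380,30.362) → (136.323,142.862)

[2] `<circle>` circle, #ff8800→engrave S379 F2966: (68.820,28.301) → (66.468,33.980) → (60.789,36.332) → (55.110,33.980) → (52.758,28.301) → (55.110,22.622) → (60.789,20.270) → (66.468,22.622) → (68.820,28.301) (closed)

[3] `<circle>` circle, #ff8800→engrave S379 F2966: (77.020,30.898) → (71.566,44.066) → (58.398,49.520) → (45.230,44.066) → (39.776,30.898) → (45.230,17.730) → (58.398,12.276) → (71.566,17.730) → (77.020,30.898) (closed)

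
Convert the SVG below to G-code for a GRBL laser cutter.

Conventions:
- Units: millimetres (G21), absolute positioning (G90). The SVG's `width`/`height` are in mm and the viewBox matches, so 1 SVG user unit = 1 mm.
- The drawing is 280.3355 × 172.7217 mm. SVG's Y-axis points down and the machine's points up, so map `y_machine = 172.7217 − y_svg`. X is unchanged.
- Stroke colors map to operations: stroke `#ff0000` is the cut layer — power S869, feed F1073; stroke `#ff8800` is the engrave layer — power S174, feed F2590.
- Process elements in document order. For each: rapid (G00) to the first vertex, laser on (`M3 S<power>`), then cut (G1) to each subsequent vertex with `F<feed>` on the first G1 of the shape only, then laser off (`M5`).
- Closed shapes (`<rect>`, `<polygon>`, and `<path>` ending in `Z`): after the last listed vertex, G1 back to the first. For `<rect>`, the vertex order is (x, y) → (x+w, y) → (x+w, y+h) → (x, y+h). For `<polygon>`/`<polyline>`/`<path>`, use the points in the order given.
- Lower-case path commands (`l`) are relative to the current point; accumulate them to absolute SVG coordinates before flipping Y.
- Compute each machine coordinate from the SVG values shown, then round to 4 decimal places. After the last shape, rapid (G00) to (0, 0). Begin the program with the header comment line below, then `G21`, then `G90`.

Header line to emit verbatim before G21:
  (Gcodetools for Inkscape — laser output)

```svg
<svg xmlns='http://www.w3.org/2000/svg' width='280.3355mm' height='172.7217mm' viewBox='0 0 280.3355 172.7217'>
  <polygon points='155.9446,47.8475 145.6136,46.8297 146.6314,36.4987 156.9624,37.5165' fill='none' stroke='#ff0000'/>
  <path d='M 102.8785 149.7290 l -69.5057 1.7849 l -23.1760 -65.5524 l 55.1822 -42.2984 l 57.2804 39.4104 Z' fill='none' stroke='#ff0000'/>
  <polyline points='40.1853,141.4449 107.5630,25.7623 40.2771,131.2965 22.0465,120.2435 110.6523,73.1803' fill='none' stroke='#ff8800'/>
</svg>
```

1 u = 1 mm; y_m = 172.7217 − y.

[1] `<polygon>` regular polygon, #ff0000→cut S869 F1073: (155.9446,124.8742) → (145.6136,125.8920) → (146.6314,136.2230) → (156.9624,135.2052) → (155.9446,124.8742) (closed)

[2] `<path>` regular polygon, #ff0000→cut S869 F1073: (102.8785,22.9927) → (33.3728,21.2078) → (10.1968,86.7602) → (65.3790,129.0586) → (122.6594,89.6482) → (102.8785,22.9927) (closed)

[3] `<polyline>` open polyline, #ff8800→engrave S174 F2590: (40.1853,31.2768) → (107.5630,146.9594) → (40.2771,41.4252) → (22.0465,52.4782) → (110.6523,99.5414)

(Gcodetools for Inkscape — laser output)
G21
G90
G00 X155.9446 Y124.8742
M3 S869
G1 X145.6136 Y125.8920 F1073
G1 X146.6314 Y136.2230
G1 X156.9624 Y135.2052
G1 X155.9446 Y124.8742
M5
G00 X102.8785 Y22.9927
M3 S869
G1 X33.3728 Y21.2078 F1073
G1 X10.1968 Y86.7602
G1 X65.3790 Y129.0586
G1 X122.6594 Y89.6482
G1 X102.8785 Y22.9927
M5
G00 X40.1853 Y31.2768
M3 S174
G1 X107.5630 Y146.9594 F2590
G1 X40.2771 Y41.4252
G1 X22.0465 Y52.4782
G1 X110.6523 Y99.5414
M5
G00 X0.0000 Y0.0000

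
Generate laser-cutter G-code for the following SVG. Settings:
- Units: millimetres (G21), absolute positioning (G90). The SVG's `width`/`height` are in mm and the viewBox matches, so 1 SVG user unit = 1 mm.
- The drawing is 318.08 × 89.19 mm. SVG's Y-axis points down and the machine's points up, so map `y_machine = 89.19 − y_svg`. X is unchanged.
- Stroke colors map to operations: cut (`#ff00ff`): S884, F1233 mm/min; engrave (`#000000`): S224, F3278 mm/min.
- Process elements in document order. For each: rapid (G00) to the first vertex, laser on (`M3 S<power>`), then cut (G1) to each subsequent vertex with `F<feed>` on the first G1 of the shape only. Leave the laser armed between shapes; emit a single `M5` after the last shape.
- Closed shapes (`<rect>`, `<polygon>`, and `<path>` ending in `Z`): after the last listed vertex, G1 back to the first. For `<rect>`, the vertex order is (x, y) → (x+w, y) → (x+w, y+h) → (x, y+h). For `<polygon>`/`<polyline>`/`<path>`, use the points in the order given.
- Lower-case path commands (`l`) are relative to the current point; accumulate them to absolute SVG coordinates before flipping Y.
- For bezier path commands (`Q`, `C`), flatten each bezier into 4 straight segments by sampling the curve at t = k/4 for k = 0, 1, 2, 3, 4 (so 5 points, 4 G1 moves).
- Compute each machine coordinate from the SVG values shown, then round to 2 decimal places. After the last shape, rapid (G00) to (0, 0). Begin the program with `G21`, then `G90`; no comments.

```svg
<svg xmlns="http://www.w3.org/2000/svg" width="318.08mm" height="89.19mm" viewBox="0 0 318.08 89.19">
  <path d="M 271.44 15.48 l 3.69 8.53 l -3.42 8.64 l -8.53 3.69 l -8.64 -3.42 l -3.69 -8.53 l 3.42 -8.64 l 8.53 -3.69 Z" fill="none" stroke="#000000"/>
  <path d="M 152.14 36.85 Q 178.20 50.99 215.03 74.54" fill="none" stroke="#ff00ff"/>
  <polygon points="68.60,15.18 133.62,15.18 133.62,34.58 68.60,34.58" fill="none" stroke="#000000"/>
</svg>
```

1 u = 1 mm; y_m = 89.19 − y.

[1] `<path>` regular polygon, #000000→engrave S224 F3278: (271.44,73.71) → (275.13,65.18) → (271.71,56.54) → (263.18,52.85) → (254.54,56.27) → (250.85,64.80) → (254.27,73.44) → (262.80,77.13) → (271.44,73.71) (closed)

[2] `<path>` quadratic bezier, #ff00ff→cut S884 F1233: (152.14,52.34) → (165.84,44.68) → (180.89,35.85) → (197.29,25.84) → (215.03,14.65)

[3] `<polygon>` rectangle, #000000→engrave S224 F3278: (68.60,74.01) → (133.62,74.01) → (133.62,54.61) → (68.60,54.61) → (68.60,74.01) (closed)

G21
G90
G00 X271.44 Y73.71
M3 S224
G1 X275.13 Y65.18 F3278
G1 X271.71 Y56.54
G1 X263.18 Y52.85
G1 X254.54 Y56.27
G1 X250.85 Y64.80
G1 X254.27 Y73.44
G1 X262.80 Y77.13
G1 X271.44 Y73.71
G00 X152.14 Y52.34
M3 S884
G1 X165.84 Y44.68 F1233
G1 X180.89 Y35.85
G1 X197.29 Y25.84
G1 X215.03 Y14.65
G00 X68.60 Y74.01
M3 S224
G1 X133.62 Y74.01 F3278
G1 X133.62 Y54.61
G1 X68.60 Y54.61
G1 X68.60 Y74.01
M5
G00 X0.00 Y0.00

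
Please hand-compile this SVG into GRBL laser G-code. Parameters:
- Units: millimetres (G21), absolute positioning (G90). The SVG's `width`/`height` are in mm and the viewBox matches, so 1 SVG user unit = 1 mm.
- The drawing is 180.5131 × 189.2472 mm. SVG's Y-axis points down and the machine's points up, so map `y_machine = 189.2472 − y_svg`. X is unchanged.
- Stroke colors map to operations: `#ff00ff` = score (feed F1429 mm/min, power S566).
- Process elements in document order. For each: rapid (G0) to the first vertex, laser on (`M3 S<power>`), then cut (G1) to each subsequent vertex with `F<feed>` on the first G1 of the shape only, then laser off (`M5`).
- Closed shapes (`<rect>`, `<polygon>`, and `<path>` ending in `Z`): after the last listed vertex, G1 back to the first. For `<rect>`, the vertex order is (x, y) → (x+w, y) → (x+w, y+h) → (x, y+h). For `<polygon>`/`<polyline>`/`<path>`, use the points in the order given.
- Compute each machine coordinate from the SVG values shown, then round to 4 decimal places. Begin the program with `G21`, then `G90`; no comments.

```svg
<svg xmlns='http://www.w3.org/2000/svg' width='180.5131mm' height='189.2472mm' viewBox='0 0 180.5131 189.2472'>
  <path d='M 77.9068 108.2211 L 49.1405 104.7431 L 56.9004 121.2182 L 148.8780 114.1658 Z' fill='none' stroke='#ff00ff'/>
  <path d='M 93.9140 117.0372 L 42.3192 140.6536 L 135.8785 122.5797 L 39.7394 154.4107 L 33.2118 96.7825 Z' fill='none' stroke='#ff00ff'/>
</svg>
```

Since the viewBox matches the mm dimensions, user units are millimetres directly. The only transform is the Y-flip y_m = 189.2472 − y_svg.

Shape 1 is a closed polygon drawn with `<path>`. Its stroke #ff00ff means score at S566, F1429. After flipping Y the toolpath is (77.9068,81.0261) → (49.1405,84.5041) → (56.9004,68.0290) → (148.8780,75.0814) → (77.9068,81.0261), returning to the start.

Shape 2 is a closed polygon drawn with `<path>`. Its stroke #ff00ff means score at S566, F1429. After flipping Y the toolpath is (93.9140,72.2100) → (42.3192,48.5936) → (135.8785,66.6675) → (39.7394,34.8365) → (33.2118,92.4647) → (93.9140,72.2100), returning to the start.

G21
G90
G0 X77.9068 Y81.0261
M3 S566
G1 X49.1405 Y84.5041 F1429
G1 X56.9004 Y68.0290
G1 X148.8780 Y75.0814
G1 X77.9068 Y81.0261
M5
G0 X93.9140 Y72.2100
M3 S566
G1 X42.3192 Y48.5936 F1429
G1 X135.8785 Y66.6675
G1 X39.7394 Y34.8365
G1 X33.2118 Y92.4647
G1 X93.9140 Y72.2100
M5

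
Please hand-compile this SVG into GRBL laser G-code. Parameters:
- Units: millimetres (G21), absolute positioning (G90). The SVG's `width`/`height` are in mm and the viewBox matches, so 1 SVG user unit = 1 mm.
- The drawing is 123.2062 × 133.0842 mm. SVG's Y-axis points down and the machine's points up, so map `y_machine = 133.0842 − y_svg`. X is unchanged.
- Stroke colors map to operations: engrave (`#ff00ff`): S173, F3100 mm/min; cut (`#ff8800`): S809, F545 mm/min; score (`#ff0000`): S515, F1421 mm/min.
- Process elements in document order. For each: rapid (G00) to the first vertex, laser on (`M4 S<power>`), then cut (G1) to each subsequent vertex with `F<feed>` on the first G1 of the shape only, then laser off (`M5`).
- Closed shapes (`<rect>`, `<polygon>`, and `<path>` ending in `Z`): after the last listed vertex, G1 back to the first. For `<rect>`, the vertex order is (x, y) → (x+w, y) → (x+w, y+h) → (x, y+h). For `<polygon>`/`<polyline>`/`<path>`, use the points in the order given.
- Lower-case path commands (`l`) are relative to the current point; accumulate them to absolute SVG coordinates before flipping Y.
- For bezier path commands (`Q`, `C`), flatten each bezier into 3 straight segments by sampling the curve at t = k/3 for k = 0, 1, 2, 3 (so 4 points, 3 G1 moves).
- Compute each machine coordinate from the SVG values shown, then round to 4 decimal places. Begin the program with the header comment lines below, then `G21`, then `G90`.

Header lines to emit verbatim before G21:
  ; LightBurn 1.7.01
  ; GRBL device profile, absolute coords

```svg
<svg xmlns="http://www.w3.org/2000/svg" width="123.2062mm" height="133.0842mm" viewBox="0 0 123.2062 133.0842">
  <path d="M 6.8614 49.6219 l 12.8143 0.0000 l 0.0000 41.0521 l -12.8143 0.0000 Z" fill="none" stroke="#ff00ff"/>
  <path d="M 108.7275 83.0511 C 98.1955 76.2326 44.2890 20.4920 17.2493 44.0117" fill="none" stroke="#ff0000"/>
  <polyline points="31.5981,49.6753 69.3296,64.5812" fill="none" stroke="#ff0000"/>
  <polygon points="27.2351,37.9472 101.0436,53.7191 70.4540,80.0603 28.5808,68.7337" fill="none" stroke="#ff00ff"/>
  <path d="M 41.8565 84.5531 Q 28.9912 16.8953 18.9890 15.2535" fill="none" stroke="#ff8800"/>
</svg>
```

viewBox `0 0 123.2062 133.0842` with mm width/height → 1 unit = 1 mm. Flip: y_m = 133.0842 − y_svg.

**Shape 1** — `<path>` rectangle, stroke `#ff00ff` → engrave (S173, F3100). Machine vertices: (6.8614,83.4623) → (19.6757,83.4623) → (19.6757,42.4102) → (6.8614,42.4102) → (6.8614,83.4623). Closed: final G1 returns to the first vertex.

**Shape 2** — `<path>` cubic bezier, stroke `#ff0000` → score (S515, F1421). Control points (SVG): P0=(108.7275,83.0511), P1=(98.1955,76.2326), P2=(44.2890,20.4920), P3=(17.2493,44.0117); sampled at t=k/3. Machine vertices: (108.7275,50.0331) → (86.3389,68.4115) → (50.6431,90.9196) → (17.2493,89.0725). Open path.

**Shape 3** — `<polyline>` line segment, stroke `#ff0000` → score (S515, F1421). Machine vertices: (31.5981,83.4089) → (69.3296,68.5030). Open path.

**Shape 4** — `<polygon>` closed polygon, stroke `#ff00ff` → engrave (S173, F3100). Machine vertices: (27.2351,95.1370) → (101.0436,79.3651) → (70.4540,53.0239) → (28.5808,64.3505) → (27.2351,95.1370). Closed: final G1 returns to the first vertex.

**Shape 5** — `<path>` quadratic bezier, stroke `#ff8800` → cut (S809, F545). Control points (SVG): P0=(41.8565,84.5531), P1=(28.9912,16.8953), P2=(18.9890,15.2535); sampled at t=k/3. Machine vertices: (41.8565,48.5311) → (33.5978,86.3012) → (25.9753,109.4011) → (18.9890,117.8307). Open path.

; LightBurn 1.7.01
; GRBL device profile, absolute coords
G21
G90
G00 X6.8614 Y83.4623
M4 S173
G1 X19.6757 Y83.4623 F3100
G1 X19.6757 Y42.4102
G1 X6.8614 Y42.4102
G1 X6.8614 Y83.4623
M5
G00 X108.7275 Y50.0331
M4 S515
G1 X86.3389 Y68.4115 F1421
G1 X50.6431 Y90.9196
G1 X17.2493 Y89.0725
M5
G00 X31.5981 Y83.4089
M4 S515
G1 X69.3296 Y68.5030 F1421
M5
G00 X27.2351 Y95.1370
M4 S173
G1 X101.0436 Y79.3651 F3100
G1 X70.4540 Y53.0239
G1 X28.5808 Y64.3505
G1 X27.2351 Y95.1370
M5
G00 X41.8565 Y48.5311
M4 S809
G1 X33.5978 Y86.3012 F545
G1 X25.9753 Y109.4011
G1 X18.9890 Y117.8307
M5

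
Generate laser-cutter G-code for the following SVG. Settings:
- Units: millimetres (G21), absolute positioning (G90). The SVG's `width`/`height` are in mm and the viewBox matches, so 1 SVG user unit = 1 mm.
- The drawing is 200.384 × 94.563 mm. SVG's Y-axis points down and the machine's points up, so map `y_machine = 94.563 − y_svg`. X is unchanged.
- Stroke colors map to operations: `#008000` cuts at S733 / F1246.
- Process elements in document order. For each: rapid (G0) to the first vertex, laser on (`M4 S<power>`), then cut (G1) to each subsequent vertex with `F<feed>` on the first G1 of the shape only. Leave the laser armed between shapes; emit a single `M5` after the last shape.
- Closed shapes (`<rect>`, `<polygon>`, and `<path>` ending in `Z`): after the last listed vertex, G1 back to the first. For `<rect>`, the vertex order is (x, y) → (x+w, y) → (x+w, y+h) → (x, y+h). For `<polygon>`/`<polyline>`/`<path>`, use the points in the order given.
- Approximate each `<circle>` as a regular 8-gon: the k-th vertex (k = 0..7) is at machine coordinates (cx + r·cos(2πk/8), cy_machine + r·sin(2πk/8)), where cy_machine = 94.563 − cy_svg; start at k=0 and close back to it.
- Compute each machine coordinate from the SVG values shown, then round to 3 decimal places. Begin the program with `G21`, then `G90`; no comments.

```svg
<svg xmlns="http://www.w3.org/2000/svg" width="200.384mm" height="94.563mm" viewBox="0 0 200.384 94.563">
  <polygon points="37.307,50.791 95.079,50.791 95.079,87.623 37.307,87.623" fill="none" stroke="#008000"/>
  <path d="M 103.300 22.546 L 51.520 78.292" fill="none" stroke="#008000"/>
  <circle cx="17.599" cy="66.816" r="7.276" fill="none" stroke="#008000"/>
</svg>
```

viewBox `0 0 200.384 94.563` with mm width/height → 1 unit = 1 mm. Flip: y_m = 94.563 − y_svg.

**Shape 1** — `<polygon>` rectangle, stroke `#008000` → cut (S733, F1246). Machine vertices: (37.307,43.772) → (95.079,43.772) → (95.079,6.940) → (37.307,6.940) → (37.307,43.772). Closed: final G1 returns to the first vertex.

**Shape 2** — `<path>` line segment, stroke `#008000` → cut (S733, F1246). Machine vertices: (103.300,72.017) → (51.520,16.271). Open path.

**Shape 3** — `<circle>` circle, stroke `#008000` → cut (S733, F1246). Machine vertices: (24.875,27.747) → (22.744,32.892) → (17.599,35.023) → (12.454,32.892) → (10.323,27.747) → (12.454,22.602) → (17.599,20.471) → (22.744,22.602) → (24.875,27.747). Closed: final G1 returns to the first vertex.

G21
G90
G0 X37.307 Y43.772
M4 S733
G1 X95.079 Y43.772 F1246
G1 X95.079 Y6.940
G1 X37.307 Y6.940
G1 X37.307 Y43.772
G0 X103.300 Y72.017
M4 S733
G1 X51.520 Y16.271 F1246
G0 X24.875 Y27.747
M4 S733
G1 X22.744 Y32.892 F1246
G1 X17.599 Y35.023
G1 X12.454 Y32.892
G1 X10.323 Y27.747
G1 X12.454 Y22.602
G1 X17.599 Y20.471
G1 X22.744 Y22.602
G1 X24.875 Y27.747
M5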